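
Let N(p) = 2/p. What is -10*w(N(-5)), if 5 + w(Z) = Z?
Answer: 54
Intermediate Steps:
w(Z) = -5 + Z
-10*w(N(-5)) = -10*(-5 + 2/(-5)) = -10*(-5 + 2*(-⅕)) = -10*(-5 - ⅖) = -10*(-27/5) = 54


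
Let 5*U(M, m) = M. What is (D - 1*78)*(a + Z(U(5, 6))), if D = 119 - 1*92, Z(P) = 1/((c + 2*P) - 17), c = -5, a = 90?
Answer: -91749/20 ≈ -4587.5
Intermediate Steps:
U(M, m) = M/5
Z(P) = 1/(-22 + 2*P) (Z(P) = 1/((-5 + 2*P) - 17) = 1/(-22 + 2*P))
D = 27 (D = 119 - 92 = 27)
(D - 1*78)*(a + Z(U(5, 6))) = (27 - 1*78)*(90 + 1/(2*(-11 + (1/5)*5))) = (27 - 78)*(90 + 1/(2*(-11 + 1))) = -51*(90 + (1/2)/(-10)) = -51*(90 + (1/2)*(-1/10)) = -51*(90 - 1/20) = -51*1799/20 = -91749/20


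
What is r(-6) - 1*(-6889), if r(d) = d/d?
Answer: 6890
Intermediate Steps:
r(d) = 1
r(-6) - 1*(-6889) = 1 - 1*(-6889) = 1 + 6889 = 6890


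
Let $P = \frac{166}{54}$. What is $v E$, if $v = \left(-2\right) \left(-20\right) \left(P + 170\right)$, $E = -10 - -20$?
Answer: $\frac{1869200}{27} \approx 69230.0$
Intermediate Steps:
$P = \frac{83}{27}$ ($P = 166 \cdot \frac{1}{54} = \frac{83}{27} \approx 3.0741$)
$E = 10$ ($E = -10 + 20 = 10$)
$v = \frac{186920}{27}$ ($v = \left(-2\right) \left(-20\right) \left(\frac{83}{27} + 170\right) = 40 \cdot \frac{4673}{27} = \frac{186920}{27} \approx 6923.0$)
$v E = \frac{186920}{27} \cdot 10 = \frac{1869200}{27}$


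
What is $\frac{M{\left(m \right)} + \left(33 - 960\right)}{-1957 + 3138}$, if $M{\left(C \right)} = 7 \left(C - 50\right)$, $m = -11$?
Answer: $- \frac{1354}{1181} \approx -1.1465$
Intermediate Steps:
$M{\left(C \right)} = -350 + 7 C$ ($M{\left(C \right)} = 7 \left(-50 + C\right) = -350 + 7 C$)
$\frac{M{\left(m \right)} + \left(33 - 960\right)}{-1957 + 3138} = \frac{\left(-350 + 7 \left(-11\right)\right) + \left(33 - 960\right)}{-1957 + 3138} = \frac{\left(-350 - 77\right) + \left(33 - 960\right)}{1181} = \left(-427 - 927\right) \frac{1}{1181} = \left(-1354\right) \frac{1}{1181} = - \frac{1354}{1181}$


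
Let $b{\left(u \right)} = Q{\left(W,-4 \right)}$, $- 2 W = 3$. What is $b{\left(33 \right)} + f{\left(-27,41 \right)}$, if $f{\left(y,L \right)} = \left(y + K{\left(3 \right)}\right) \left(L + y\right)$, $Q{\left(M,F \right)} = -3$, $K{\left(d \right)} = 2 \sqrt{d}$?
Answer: $-381 + 28 \sqrt{3} \approx -332.5$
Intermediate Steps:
$W = - \frac{3}{2}$ ($W = \left(- \frac{1}{2}\right) 3 = - \frac{3}{2} \approx -1.5$)
$b{\left(u \right)} = -3$
$f{\left(y,L \right)} = \left(L + y\right) \left(y + 2 \sqrt{3}\right)$ ($f{\left(y,L \right)} = \left(y + 2 \sqrt{3}\right) \left(L + y\right) = \left(L + y\right) \left(y + 2 \sqrt{3}\right)$)
$b{\left(33 \right)} + f{\left(-27,41 \right)} = -3 + \left(\left(-27\right)^{2} + 41 \left(-27\right) + 2 \cdot 41 \sqrt{3} + 2 \left(-27\right) \sqrt{3}\right) = -3 + \left(729 - 1107 + 82 \sqrt{3} - 54 \sqrt{3}\right) = -3 - \left(378 - 28 \sqrt{3}\right) = -381 + 28 \sqrt{3}$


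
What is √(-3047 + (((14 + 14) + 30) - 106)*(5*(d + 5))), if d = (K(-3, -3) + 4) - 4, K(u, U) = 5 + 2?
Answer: I*√5927 ≈ 76.987*I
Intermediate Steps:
K(u, U) = 7
d = 7 (d = (7 + 4) - 4 = 11 - 4 = 7)
√(-3047 + (((14 + 14) + 30) - 106)*(5*(d + 5))) = √(-3047 + (((14 + 14) + 30) - 106)*(5*(7 + 5))) = √(-3047 + ((28 + 30) - 106)*(5*12)) = √(-3047 + (58 - 106)*60) = √(-3047 - 48*60) = √(-3047 - 2880) = √(-5927) = I*√5927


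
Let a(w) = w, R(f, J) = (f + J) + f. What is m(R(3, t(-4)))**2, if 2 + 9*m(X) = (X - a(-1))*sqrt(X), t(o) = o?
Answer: 22/81 - 4*sqrt(2)/27 ≈ 0.062092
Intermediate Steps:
R(f, J) = J + 2*f (R(f, J) = (J + f) + f = J + 2*f)
m(X) = -2/9 + sqrt(X)*(1 + X)/9 (m(X) = -2/9 + ((X - 1*(-1))*sqrt(X))/9 = -2/9 + ((X + 1)*sqrt(X))/9 = -2/9 + ((1 + X)*sqrt(X))/9 = -2/9 + (sqrt(X)*(1 + X))/9 = -2/9 + sqrt(X)*(1 + X)/9)
m(R(3, t(-4)))**2 = (-2/9 + sqrt(-4 + 2*3)/9 + (-4 + 2*3)**(3/2)/9)**2 = (-2/9 + sqrt(-4 + 6)/9 + (-4 + 6)**(3/2)/9)**2 = (-2/9 + sqrt(2)/9 + 2**(3/2)/9)**2 = (-2/9 + sqrt(2)/9 + (2*sqrt(2))/9)**2 = (-2/9 + sqrt(2)/9 + 2*sqrt(2)/9)**2 = (-2/9 + sqrt(2)/3)**2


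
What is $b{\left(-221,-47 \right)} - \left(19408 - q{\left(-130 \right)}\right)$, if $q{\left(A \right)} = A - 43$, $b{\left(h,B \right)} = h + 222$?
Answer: $-19580$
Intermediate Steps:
$b{\left(h,B \right)} = 222 + h$
$q{\left(A \right)} = -43 + A$
$b{\left(-221,-47 \right)} - \left(19408 - q{\left(-130 \right)}\right) = \left(222 - 221\right) - \left(19408 - \left(-43 - 130\right)\right) = 1 - \left(19408 - -173\right) = 1 - \left(19408 + 173\right) = 1 - 19581 = -19580$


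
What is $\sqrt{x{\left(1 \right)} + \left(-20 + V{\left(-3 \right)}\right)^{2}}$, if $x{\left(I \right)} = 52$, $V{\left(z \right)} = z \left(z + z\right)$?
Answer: $2 \sqrt{14} \approx 7.4833$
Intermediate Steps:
$V{\left(z \right)} = 2 z^{2}$ ($V{\left(z \right)} = z 2 z = 2 z^{2}$)
$\sqrt{x{\left(1 \right)} + \left(-20 + V{\left(-3 \right)}\right)^{2}} = \sqrt{52 + \left(-20 + 2 \left(-3\right)^{2}\right)^{2}} = \sqrt{52 + \left(-20 + 2 \cdot 9\right)^{2}} = \sqrt{52 + \left(-20 + 18\right)^{2}} = \sqrt{52 + \left(-2\right)^{2}} = \sqrt{52 + 4} = \sqrt{56} = 2 \sqrt{14}$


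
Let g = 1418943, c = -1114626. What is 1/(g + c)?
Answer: 1/304317 ≈ 3.2860e-6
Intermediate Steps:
1/(g + c) = 1/(1418943 - 1114626) = 1/304317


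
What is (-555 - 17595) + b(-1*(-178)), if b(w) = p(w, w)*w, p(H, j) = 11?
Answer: -16192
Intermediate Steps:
b(w) = 11*w
(-555 - 17595) + b(-1*(-178)) = (-555 - 17595) + 11*(-1*(-178)) = -18150 + 11*178 = -18150 + 1958 = -16192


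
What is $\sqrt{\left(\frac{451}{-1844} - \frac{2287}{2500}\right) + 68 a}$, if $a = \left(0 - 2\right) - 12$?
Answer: $\frac{i \sqrt{506415959902}}{23050} \approx 30.873 i$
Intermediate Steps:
$a = -14$ ($a = -2 - 12 = -14$)
$\sqrt{\left(\frac{451}{-1844} - \frac{2287}{2500}\right) + 68 a} = \sqrt{\left(\frac{451}{-1844} - \frac{2287}{2500}\right) + 68 \left(-14\right)} = \sqrt{\left(451 \left(- \frac{1}{1844}\right) - \frac{2287}{2500}\right) - 952} = \sqrt{\left(- \frac{451}{1844} - \frac{2287}{2500}\right) - 952} = \sqrt{- \frac{668091}{576250} - 952} = \sqrt{- \frac{549258091}{576250}} = \frac{i \sqrt{506415959902}}{23050}$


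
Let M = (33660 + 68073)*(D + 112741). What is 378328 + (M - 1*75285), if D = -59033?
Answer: 5464179007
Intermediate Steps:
M = 5463875964 (M = (33660 + 68073)*(-59033 + 112741) = 101733*53708 = 5463875964)
378328 + (M - 1*75285) = 378328 + (5463875964 - 1*75285) = 378328 + (5463875964 - 75285) = 378328 + 5463800679 = 5464179007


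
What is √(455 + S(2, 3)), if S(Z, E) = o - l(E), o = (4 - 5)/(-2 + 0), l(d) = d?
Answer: √1810/2 ≈ 21.272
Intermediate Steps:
o = ½ (o = -1/(-2) = -1*(-½) = ½ ≈ 0.50000)
S(Z, E) = ½ - E
√(455 + S(2, 3)) = √(455 + (½ - 1*3)) = √(455 + (½ - 3)) = √(455 - 5/2) = √(905/2) = √1810/2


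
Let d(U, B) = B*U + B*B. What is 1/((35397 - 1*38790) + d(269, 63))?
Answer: 1/17523 ≈ 5.7068e-5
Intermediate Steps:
d(U, B) = B² + B*U (d(U, B) = B*U + B² = B² + B*U)
1/((35397 - 1*38790) + d(269, 63)) = 1/((35397 - 1*38790) + 63*(63 + 269)) = 1/((35397 - 38790) + 63*332) = 1/(-3393 + 20916) = 1/17523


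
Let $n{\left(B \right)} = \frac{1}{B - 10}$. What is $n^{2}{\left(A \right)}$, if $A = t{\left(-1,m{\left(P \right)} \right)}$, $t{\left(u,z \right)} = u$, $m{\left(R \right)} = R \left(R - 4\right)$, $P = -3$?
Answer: $\frac{1}{121} \approx 0.0082645$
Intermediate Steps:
$m{\left(R \right)} = R \left(-4 + R\right)$
$A = -1$
$n{\left(B \right)} = \frac{1}{-10 + B}$
$n^{2}{\left(A \right)} = \left(\frac{1}{-10 - 1}\right)^{2} = \left(\frac{1}{-11}\right)^{2} = \left(- \frac{1}{11}\right)^{2} = \frac{1}{121}$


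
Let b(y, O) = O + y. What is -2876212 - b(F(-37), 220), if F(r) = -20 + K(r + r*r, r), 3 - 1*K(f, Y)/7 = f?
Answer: -2867109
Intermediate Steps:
K(f, Y) = 21 - 7*f
F(r) = 1 - 7*r - 7*r² (F(r) = -20 + (21 - 7*(r + r*r)) = -20 + (21 - 7*(r + r²)) = -20 + (21 + (-7*r - 7*r²)) = -20 + (21 - 7*r - 7*r²) = 1 - 7*r - 7*r²)
-2876212 - b(F(-37), 220) = -2876212 - (220 + (1 - 7*(-37)*(1 - 37))) = -2876212 - (220 + (1 - 7*(-37)*(-36))) = -2876212 - (220 + (1 - 9324)) = -2876212 - (220 - 9323) = -2876212 - 1*(-9103) = -2876212 + 9103 = -2867109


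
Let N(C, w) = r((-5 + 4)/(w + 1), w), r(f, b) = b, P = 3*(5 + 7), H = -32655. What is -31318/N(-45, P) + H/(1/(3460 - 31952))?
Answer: 16747297021/18 ≈ 9.3041e+8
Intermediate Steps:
P = 36 (P = 3*12 = 36)
N(C, w) = w
-31318/N(-45, P) + H/(1/(3460 - 31952)) = -31318/36 - 32655/(1/(3460 - 31952)) = -31318*1/36 - 32655/(1/(-28492)) = -15659/18 - 32655/(-1/28492) = -15659/18 - 32655*(-28492) = -15659/18 + 930406260 = 16747297021/18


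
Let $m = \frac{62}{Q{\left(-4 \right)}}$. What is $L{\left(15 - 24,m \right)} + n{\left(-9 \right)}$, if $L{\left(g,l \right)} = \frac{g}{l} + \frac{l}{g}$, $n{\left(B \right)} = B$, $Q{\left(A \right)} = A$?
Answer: $- \frac{3737}{558} \approx -6.6971$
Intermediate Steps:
$m = - \frac{31}{2}$ ($m = \frac{62}{-4} = 62 \left(- \frac{1}{4}\right) = - \frac{31}{2} \approx -15.5$)
$L{\left(15 - 24,m \right)} + n{\left(-9 \right)} = \left(\frac{15 - 24}{- \frac{31}{2}} - \frac{31}{2 \left(15 - 24\right)}\right) - 9 = \left(\left(-9\right) \left(- \frac{2}{31}\right) - \frac{31}{2 \left(-9\right)}\right) - 9 = \left(\frac{18}{31} - - \frac{31}{18}\right) - 9 = \left(\frac{18}{31} + \frac{31}{18}\right) - 9 = \frac{1285}{558} - 9 = - \frac{3737}{558}$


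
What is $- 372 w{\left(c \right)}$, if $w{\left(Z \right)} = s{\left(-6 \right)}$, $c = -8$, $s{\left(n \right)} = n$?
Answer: $2232$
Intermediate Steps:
$w{\left(Z \right)} = -6$
$- 372 w{\left(c \right)} = \left(-372\right) \left(-6\right) = 2232$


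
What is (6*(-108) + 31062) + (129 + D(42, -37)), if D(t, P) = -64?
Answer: 30479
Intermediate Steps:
(6*(-108) + 31062) + (129 + D(42, -37)) = (6*(-108) + 31062) + (129 - 64) = (-648 + 31062) + 65 = 30414 + 65 = 30479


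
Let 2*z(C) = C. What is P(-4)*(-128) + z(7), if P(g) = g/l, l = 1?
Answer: 1031/2 ≈ 515.50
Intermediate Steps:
z(C) = C/2
P(g) = g (P(g) = g/1 = g*1 = g)
P(-4)*(-128) + z(7) = -4*(-128) + (½)*7 = 512 + 7/2 = 1031/2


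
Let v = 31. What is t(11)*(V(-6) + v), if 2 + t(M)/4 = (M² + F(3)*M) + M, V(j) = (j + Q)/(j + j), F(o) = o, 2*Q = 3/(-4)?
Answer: 164467/8 ≈ 20558.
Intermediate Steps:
Q = -3/8 (Q = (3/(-4))/2 = (3*(-¼))/2 = (½)*(-¾) = -3/8 ≈ -0.37500)
V(j) = (-3/8 + j)/(2*j) (V(j) = (j - 3/8)/(j + j) = (-3/8 + j)/((2*j)) = (-3/8 + j)*(1/(2*j)) = (-3/8 + j)/(2*j))
t(M) = -8 + 4*M² + 16*M (t(M) = -8 + 4*((M² + 3*M) + M) = -8 + 4*(M² + 4*M) = -8 + (4*M² + 16*M) = -8 + 4*M² + 16*M)
t(11)*(V(-6) + v) = (-8 + 4*11² + 16*11)*((1/16)*(-3 + 8*(-6))/(-6) + 31) = (-8 + 4*121 + 176)*((1/16)*(-⅙)*(-3 - 48) + 31) = (-8 + 484 + 176)*((1/16)*(-⅙)*(-51) + 31) = 652*(17/32 + 31) = 652*(1009/32) = 164467/8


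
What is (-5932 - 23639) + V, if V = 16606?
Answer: -12965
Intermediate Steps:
(-5932 - 23639) + V = (-5932 - 23639) + 16606 = -29571 + 16606 = -12965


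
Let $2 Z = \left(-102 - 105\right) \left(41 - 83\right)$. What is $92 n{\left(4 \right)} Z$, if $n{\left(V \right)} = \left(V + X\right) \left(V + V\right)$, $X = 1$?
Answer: $15996960$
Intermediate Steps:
$n{\left(V \right)} = 2 V \left(1 + V\right)$ ($n{\left(V \right)} = \left(V + 1\right) \left(V + V\right) = \left(1 + V\right) 2 V = 2 V \left(1 + V\right)$)
$Z = 4347$ ($Z = \frac{\left(-102 - 105\right) \left(41 - 83\right)}{2} = \frac{\left(-207\right) \left(-42\right)}{2} = \frac{1}{2} \cdot 8694 = 4347$)
$92 n{\left(4 \right)} Z = 92 \cdot 2 \cdot 4 \left(1 + 4\right) 4347 = 92 \cdot 2 \cdot 4 \cdot 5 \cdot 4347 = 92 \cdot 40 \cdot 4347 = 3680 \cdot 4347 = 15996960$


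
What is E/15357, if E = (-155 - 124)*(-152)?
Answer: 14136/5119 ≈ 2.7615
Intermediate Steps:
E = 42408 (E = -279*(-152) = 42408)
E/15357 = 42408/15357 = 42408*(1/15357) = 14136/5119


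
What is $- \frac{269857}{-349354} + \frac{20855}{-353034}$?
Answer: $\frac{21995729617}{30833460009} \approx 0.71337$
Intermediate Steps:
$- \frac{269857}{-349354} + \frac{20855}{-353034} = \left(-269857\right) \left(- \frac{1}{349354}\right) + 20855 \left(- \frac{1}{353034}\right) = \frac{269857}{349354} - \frac{20855}{353034} = \frac{21995729617}{30833460009}$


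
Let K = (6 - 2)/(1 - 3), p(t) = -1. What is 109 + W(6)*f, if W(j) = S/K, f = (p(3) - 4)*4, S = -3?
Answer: 79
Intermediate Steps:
K = -2 (K = 4/(-2) = 4*(-½) = -2)
f = -20 (f = (-1 - 4)*4 = -5*4 = -20)
W(j) = 3/2 (W(j) = -3/(-2) = -3*(-½) = 3/2)
109 + W(6)*f = 109 + (3/2)*(-20) = 109 - 30 = 79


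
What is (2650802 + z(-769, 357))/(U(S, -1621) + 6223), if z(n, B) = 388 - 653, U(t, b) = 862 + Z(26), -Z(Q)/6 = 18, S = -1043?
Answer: 2650537/6977 ≈ 379.90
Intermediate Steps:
Z(Q) = -108 (Z(Q) = -6*18 = -108)
U(t, b) = 754 (U(t, b) = 862 - 108 = 754)
z(n, B) = -265
(2650802 + z(-769, 357))/(U(S, -1621) + 6223) = (2650802 - 265)/(754 + 6223) = 2650537/6977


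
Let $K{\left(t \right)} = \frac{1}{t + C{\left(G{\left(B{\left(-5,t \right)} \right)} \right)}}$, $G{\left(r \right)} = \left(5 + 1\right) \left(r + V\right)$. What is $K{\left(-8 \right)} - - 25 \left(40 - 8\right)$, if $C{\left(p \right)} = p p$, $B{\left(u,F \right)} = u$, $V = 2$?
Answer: $\frac{252801}{316} \approx 800.0$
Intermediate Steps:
$G{\left(r \right)} = 12 + 6 r$ ($G{\left(r \right)} = \left(5 + 1\right) \left(r + 2\right) = 6 \left(2 + r\right) = 12 + 6 r$)
$C{\left(p \right)} = p^{2}$
$K{\left(t \right)} = \frac{1}{324 + t}$ ($K{\left(t \right)} = \frac{1}{t + \left(12 + 6 \left(-5\right)\right)^{2}} = \frac{1}{t + \left(12 - 30\right)^{2}} = \frac{1}{t + \left(-18\right)^{2}} = \frac{1}{t + 324} = \frac{1}{324 + t}$)
$K{\left(-8 \right)} - - 25 \left(40 - 8\right) = \frac{1}{324 - 8} - - 25 \left(40 - 8\right) = \frac{1}{316} - \left(-25\right) 32 = \frac{1}{316} - -800 = \frac{1}{316} + 800 = \frac{252801}{316}$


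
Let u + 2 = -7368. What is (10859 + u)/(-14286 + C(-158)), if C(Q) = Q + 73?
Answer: -3489/14371 ≈ -0.24278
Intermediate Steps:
u = -7370 (u = -2 - 7368 = -7370)
C(Q) = 73 + Q
(10859 + u)/(-14286 + C(-158)) = (10859 - 7370)/(-14286 + (73 - 158)) = 3489/(-14286 - 85) = 3489/(-14371) = 3489*(-1/14371) = -3489/14371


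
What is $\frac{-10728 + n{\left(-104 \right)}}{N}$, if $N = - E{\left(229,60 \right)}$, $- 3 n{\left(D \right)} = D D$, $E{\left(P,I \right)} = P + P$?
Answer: $\frac{21500}{687} \approx 31.295$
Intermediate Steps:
$E{\left(P,I \right)} = 2 P$
$n{\left(D \right)} = - \frac{D^{2}}{3}$ ($n{\left(D \right)} = - \frac{D D}{3} = - \frac{D^{2}}{3}$)
$N = -458$ ($N = - 2 \cdot 229 = \left(-1\right) 458 = -458$)
$\frac{-10728 + n{\left(-104 \right)}}{N} = \frac{-10728 - \frac{\left(-104\right)^{2}}{3}}{-458} = \left(-10728 - \frac{10816}{3}\right) \left(- \frac{1}{458}\right) = \left(- \frac{43000}{3}\right) \left(- \frac{1}{458}\right) = \frac{21500}{687}$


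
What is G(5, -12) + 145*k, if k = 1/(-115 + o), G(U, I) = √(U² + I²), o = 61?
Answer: 557/54 ≈ 10.315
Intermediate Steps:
G(U, I) = √(I² + U²)
k = -1/54 (k = 1/(-115 + 61) = 1/(-54) = -1/54 ≈ -0.018519)
G(5, -12) + 145*k = √((-12)² + 5²) + 145*(-1/54) = √(144 + 25) - 145/54 = √169 - 145/54 = 13 - 145/54 = 557/54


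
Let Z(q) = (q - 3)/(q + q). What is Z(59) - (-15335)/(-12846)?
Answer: -545077/757914 ≈ -0.71918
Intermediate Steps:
Z(q) = (-3 + q)/(2*q) (Z(q) = (-3 + q)/((2*q)) = (-3 + q)*(1/(2*q)) = (-3 + q)/(2*q))
Z(59) - (-15335)/(-12846) = (½)*(-3 + 59)/59 - (-15335)/(-12846) = (½)*(1/59)*56 - (-15335)*(-1)/12846 = 28/59 - 1*15335/12846 = 28/59 - 15335/12846 = -545077/757914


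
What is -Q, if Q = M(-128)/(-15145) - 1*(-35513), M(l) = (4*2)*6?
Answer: -537844337/15145 ≈ -35513.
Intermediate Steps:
M(l) = 48 (M(l) = 8*6 = 48)
Q = 537844337/15145 (Q = 48/(-15145) - 1*(-35513) = 48*(-1/15145) + 35513 = -48/15145 + 35513 = 537844337/15145 ≈ 35513.)
-Q = -1*537844337/15145 = -537844337/15145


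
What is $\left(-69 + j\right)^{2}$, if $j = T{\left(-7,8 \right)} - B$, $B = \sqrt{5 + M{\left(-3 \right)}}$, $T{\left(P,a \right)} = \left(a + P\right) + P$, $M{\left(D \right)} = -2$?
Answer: $\left(75 + \sqrt{3}\right)^{2} \approx 5887.8$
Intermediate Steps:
$T{\left(P,a \right)} = a + 2 P$ ($T{\left(P,a \right)} = \left(P + a\right) + P = a + 2 P$)
$B = \sqrt{3}$ ($B = \sqrt{5 - 2} = \sqrt{3} \approx 1.732$)
$j = -6 - \sqrt{3}$ ($j = \left(8 + 2 \left(-7\right)\right) - \sqrt{3} = \left(8 - 14\right) - \sqrt{3} = -6 - \sqrt{3} \approx -7.732$)
$\left(-69 + j\right)^{2} = \left(-69 - \left(6 + \sqrt{3}\right)\right)^{2} = \left(-75 - \sqrt{3}\right)^{2}$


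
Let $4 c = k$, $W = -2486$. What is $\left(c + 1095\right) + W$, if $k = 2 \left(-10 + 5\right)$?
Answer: $- \frac{2787}{2} \approx -1393.5$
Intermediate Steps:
$k = -10$ ($k = 2 \left(-5\right) = -10$)
$c = - \frac{5}{2}$ ($c = \frac{1}{4} \left(-10\right) = - \frac{5}{2} \approx -2.5$)
$\left(c + 1095\right) + W = \left(- \frac{5}{2} + 1095\right) - 2486 = \frac{2185}{2} - 2486 = - \frac{2787}{2}$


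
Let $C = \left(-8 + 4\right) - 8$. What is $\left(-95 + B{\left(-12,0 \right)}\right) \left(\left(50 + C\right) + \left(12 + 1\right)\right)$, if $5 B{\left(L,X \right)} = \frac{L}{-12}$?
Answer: $- \frac{24174}{5} \approx -4834.8$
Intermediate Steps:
$B{\left(L,X \right)} = - \frac{L}{60}$ ($B{\left(L,X \right)} = \frac{L \frac{1}{-12}}{5} = \frac{L \left(- \frac{1}{12}\right)}{5} = \frac{\left(- \frac{1}{12}\right) L}{5} = - \frac{L}{60}$)
$C = -12$ ($C = -4 - 8 = -12$)
$\left(-95 + B{\left(-12,0 \right)}\right) \left(\left(50 + C\right) + \left(12 + 1\right)\right) = \left(-95 - - \frac{1}{5}\right) \left(\left(50 - 12\right) + \left(12 + 1\right)\right) = \left(-95 + \frac{1}{5}\right) \left(38 + 13\right) = \left(- \frac{474}{5}\right) 51 = - \frac{24174}{5}$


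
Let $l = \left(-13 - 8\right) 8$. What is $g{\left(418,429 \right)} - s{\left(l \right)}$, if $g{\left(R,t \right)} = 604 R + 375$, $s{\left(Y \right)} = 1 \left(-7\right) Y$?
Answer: $251671$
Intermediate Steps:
$l = -168$ ($l = \left(-21\right) 8 = -168$)
$s{\left(Y \right)} = - 7 Y$
$g{\left(R,t \right)} = 375 + 604 R$
$g{\left(418,429 \right)} - s{\left(l \right)} = \left(375 + 604 \cdot 418\right) - \left(-7\right) \left(-168\right) = \left(375 + 252472\right) - 1176 = 252847 - 1176 = 251671$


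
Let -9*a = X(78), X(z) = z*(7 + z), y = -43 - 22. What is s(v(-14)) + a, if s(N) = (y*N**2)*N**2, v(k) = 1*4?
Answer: -52130/3 ≈ -17377.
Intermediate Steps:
y = -65
a = -2210/3 (a = -26*(7 + 78)/3 = -26*85/3 = -1/9*6630 = -2210/3 ≈ -736.67)
v(k) = 4
s(N) = -65*N**4 (s(N) = (-65*N**2)*N**2 = -65*N**4)
s(v(-14)) + a = -65*4**4 - 2210/3 = -65*256 - 2210/3 = -16640 - 2210/3 = -52130/3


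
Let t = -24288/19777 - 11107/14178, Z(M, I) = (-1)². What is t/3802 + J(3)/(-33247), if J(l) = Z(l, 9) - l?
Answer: -16619771125717/35443774227370764 ≈ -0.00046891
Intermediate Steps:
Z(M, I) = 1
J(l) = 1 - l
t = -564018403/280398306 (t = -24288*1/19777 - 11107*1/14178 = -24288/19777 - 11107/14178 = -564018403/280398306 ≈ -2.0115)
t/3802 + J(3)/(-33247) = -564018403/280398306/3802 + (1 - 1*3)/(-33247) = -564018403/280398306*1/3802 + (1 - 3)*(-1/33247) = -564018403/1066074359412 - 2*(-1/33247) = -564018403/1066074359412 + 2/33247 = -16619771125717/35443774227370764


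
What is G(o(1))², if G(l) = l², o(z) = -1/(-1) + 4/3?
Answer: 2401/81 ≈ 29.642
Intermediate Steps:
o(z) = 7/3 (o(z) = -1*(-1) + 4*(⅓) = 1 + 4/3 = 7/3)
G(o(1))² = ((7/3)²)² = (49/9)² = 2401/81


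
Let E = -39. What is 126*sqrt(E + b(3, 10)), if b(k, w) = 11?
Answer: 252*I*sqrt(7) ≈ 666.73*I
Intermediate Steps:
126*sqrt(E + b(3, 10)) = 126*sqrt(-39 + 11) = 126*sqrt(-28) = 126*(2*I*sqrt(7)) = 252*I*sqrt(7)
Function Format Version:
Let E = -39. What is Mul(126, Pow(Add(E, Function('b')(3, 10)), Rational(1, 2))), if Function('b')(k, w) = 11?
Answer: Mul(252, I, Pow(7, Rational(1, 2))) ≈ Mul(666.73, I)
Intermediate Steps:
Mul(126, Pow(Add(E, Function('b')(3, 10)), Rational(1, 2))) = Mul(126, Pow(Add(-39, 11), Rational(1, 2))) = Mul(126, Pow(-28, Rational(1, 2))) = Mul(126, Mul(2, I, Pow(7, Rational(1, 2)))) = Mul(252, I, Pow(7, Rational(1, 2)))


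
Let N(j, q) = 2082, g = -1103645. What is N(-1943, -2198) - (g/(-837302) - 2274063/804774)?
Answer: 116995703361011/56153239979 ≈ 2083.5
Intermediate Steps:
N(-1943, -2198) - (g/(-837302) - 2274063/804774) = 2082 - (-1103645/(-837302) - 2274063/804774) = 2082 - (-1103645*(-1/837302) - 2274063*1/804774) = 2082 - (1103645/837302 - 758021/268258) = 2082 - 1*(-84657724733/56153239979) = 2082 + 84657724733/56153239979 = 116995703361011/56153239979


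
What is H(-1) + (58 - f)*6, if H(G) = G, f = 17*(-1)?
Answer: 449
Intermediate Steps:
f = -17
H(-1) + (58 - f)*6 = -1 + (58 - 1*(-17))*6 = -1 + (58 + 17)*6 = -1 + 75*6 = -1 + 450 = 449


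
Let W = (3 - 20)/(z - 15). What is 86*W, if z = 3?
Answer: 731/6 ≈ 121.83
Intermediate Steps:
W = 17/12 (W = (3 - 20)/(3 - 15) = -17/(-12) = -17*(-1/12) = 17/12 ≈ 1.4167)
86*W = 86*(17/12) = 731/6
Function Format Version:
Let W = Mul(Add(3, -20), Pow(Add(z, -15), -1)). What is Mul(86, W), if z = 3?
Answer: Rational(731, 6) ≈ 121.83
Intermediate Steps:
W = Rational(17, 12) (W = Mul(Add(3, -20), Pow(Add(3, -15), -1)) = Mul(-17, Pow(-12, -1)) = Mul(-17, Rational(-1, 12)) = Rational(17, 12) ≈ 1.4167)
Mul(86, W) = Mul(86, Rational(17, 12)) = Rational(731, 6)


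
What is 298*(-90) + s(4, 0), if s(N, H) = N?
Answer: -26816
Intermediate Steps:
298*(-90) + s(4, 0) = 298*(-90) + 4 = -26820 + 4 = -26816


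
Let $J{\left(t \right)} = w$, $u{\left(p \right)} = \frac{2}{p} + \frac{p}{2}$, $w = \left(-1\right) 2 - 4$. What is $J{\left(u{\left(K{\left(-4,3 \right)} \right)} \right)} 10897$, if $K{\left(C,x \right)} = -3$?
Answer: $-65382$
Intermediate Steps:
$w = -6$ ($w = -2 - 4 = -6$)
$u{\left(p \right)} = \frac{p}{2} + \frac{2}{p}$ ($u{\left(p \right)} = \frac{2}{p} + p \frac{1}{2} = \frac{2}{p} + \frac{p}{2} = \frac{p}{2} + \frac{2}{p}$)
$J{\left(t \right)} = -6$
$J{\left(u{\left(K{\left(-4,3 \right)} \right)} \right)} 10897 = \left(-6\right) 10897 = -65382$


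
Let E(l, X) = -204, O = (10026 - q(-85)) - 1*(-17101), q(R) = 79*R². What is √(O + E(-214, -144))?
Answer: 6*I*√15107 ≈ 737.46*I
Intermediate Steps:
O = -543648 (O = (10026 - 79*(-85)²) - 1*(-17101) = (10026 - 79*7225) + 17101 = (10026 - 1*570775) + 17101 = (10026 - 570775) + 17101 = -560749 + 17101 = -543648)
√(O + E(-214, -144)) = √(-543648 - 204) = √(-543852) = 6*I*√15107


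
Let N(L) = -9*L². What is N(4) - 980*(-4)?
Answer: 3776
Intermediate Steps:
N(4) - 980*(-4) = -9*4² - 980*(-4) = -9*16 - 98*(-40) = -144 + 3920 = 3776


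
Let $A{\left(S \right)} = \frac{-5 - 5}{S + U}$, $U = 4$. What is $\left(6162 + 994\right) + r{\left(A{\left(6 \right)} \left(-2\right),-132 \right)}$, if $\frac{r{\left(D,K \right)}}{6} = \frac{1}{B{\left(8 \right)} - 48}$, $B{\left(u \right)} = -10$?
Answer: $\frac{207521}{29} \approx 7155.9$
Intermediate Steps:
$A{\left(S \right)} = - \frac{10}{4 + S}$ ($A{\left(S \right)} = \frac{-5 - 5}{S + 4} = - \frac{10}{4 + S}$)
$r{\left(D,K \right)} = - \frac{3}{29}$ ($r{\left(D,K \right)} = \frac{6}{-10 - 48} = \frac{6}{-58} = 6 \left(- \frac{1}{58}\right) = - \frac{3}{29}$)
$\left(6162 + 994\right) + r{\left(A{\left(6 \right)} \left(-2\right),-132 \right)} = \left(6162 + 994\right) - \frac{3}{29} = 7156 - \frac{3}{29} = \frac{207521}{29}$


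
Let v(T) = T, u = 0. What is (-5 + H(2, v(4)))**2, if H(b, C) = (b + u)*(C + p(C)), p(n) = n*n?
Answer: 1225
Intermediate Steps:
p(n) = n**2
H(b, C) = b*(C + C**2) (H(b, C) = (b + 0)*(C + C**2) = b*(C + C**2))
(-5 + H(2, v(4)))**2 = (-5 + 4*2*(1 + 4))**2 = (-5 + 4*2*5)**2 = (-5 + 40)**2 = 35**2 = 1225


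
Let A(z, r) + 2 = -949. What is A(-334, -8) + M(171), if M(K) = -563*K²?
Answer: -16463634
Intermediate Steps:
A(z, r) = -951 (A(z, r) = -2 - 949 = -951)
A(-334, -8) + M(171) = -951 - 563*171² = -951 - 563*29241 = -951 - 16462683 = -16463634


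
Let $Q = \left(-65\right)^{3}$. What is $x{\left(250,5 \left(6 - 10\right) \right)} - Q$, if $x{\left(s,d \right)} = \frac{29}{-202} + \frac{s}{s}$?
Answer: $\frac{55474423}{202} \approx 2.7463 \cdot 10^{5}$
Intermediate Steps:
$x{\left(s,d \right)} = \frac{173}{202}$ ($x{\left(s,d \right)} = 29 \left(- \frac{1}{202}\right) + 1 = - \frac{29}{202} + 1 = \frac{173}{202}$)
$Q = -274625$
$x{\left(250,5 \left(6 - 10\right) \right)} - Q = \frac{173}{202} - -274625 = \frac{173}{202} + 274625 = \frac{55474423}{202}$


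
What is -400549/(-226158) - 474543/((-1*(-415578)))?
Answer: 4928138044/7832190777 ≈ 0.62922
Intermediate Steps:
-400549/(-226158) - 474543/((-1*(-415578))) = -400549*(-1/226158) - 474543/415578 = 400549/226158 - 474543*1/415578 = 400549/226158 - 158181/138526 = 4928138044/7832190777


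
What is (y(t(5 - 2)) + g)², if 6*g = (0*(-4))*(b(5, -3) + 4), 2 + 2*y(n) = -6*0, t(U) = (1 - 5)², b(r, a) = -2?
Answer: 1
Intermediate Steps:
t(U) = 16 (t(U) = (-4)² = 16)
y(n) = -1 (y(n) = -1 + (-6*0)/2 = -1 + (½)*0 = -1 + 0 = -1)
g = 0 (g = ((0*(-4))*(-2 + 4))/6 = (0*2)/6 = (⅙)*0 = 0)
(y(t(5 - 2)) + g)² = (-1 + 0)² = (-1)² = 1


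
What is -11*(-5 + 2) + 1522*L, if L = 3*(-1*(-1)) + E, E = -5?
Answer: -3011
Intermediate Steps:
L = -2 (L = 3*(-1*(-1)) - 5 = 3*1 - 5 = 3 - 5 = -2)
-11*(-5 + 2) + 1522*L = -11*(-5 + 2) + 1522*(-2) = -11*(-3) - 3044 = 33 - 3044 = -3011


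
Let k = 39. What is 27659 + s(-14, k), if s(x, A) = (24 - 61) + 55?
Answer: 27677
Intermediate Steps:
s(x, A) = 18 (s(x, A) = -37 + 55 = 18)
27659 + s(-14, k) = 27659 + 18 = 27677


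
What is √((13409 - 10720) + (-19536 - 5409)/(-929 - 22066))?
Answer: 10*√63219387/1533 ≈ 51.866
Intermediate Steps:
√((13409 - 10720) + (-19536 - 5409)/(-929 - 22066)) = √(2689 - 24945/(-22995)) = √(2689 - 24945*(-1/22995)) = √(2689 + 1663/1533) = √(4123900/1533) = 10*√63219387/1533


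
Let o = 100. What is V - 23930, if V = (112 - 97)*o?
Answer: -22430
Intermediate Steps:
V = 1500 (V = (112 - 97)*100 = 15*100 = 1500)
V - 23930 = 1500 - 23930 = -22430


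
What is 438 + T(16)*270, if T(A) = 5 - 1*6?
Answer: 168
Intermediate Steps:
T(A) = -1 (T(A) = 5 - 6 = -1)
438 + T(16)*270 = 438 - 1*270 = 438 - 270 = 168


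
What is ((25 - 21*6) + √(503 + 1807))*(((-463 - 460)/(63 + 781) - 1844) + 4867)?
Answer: -257599389/844 + 2550489*√2310/844 ≈ -1.5997e+5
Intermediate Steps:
((25 - 21*6) + √(503 + 1807))*(((-463 - 460)/(63 + 781) - 1844) + 4867) = ((25 - 126) + √2310)*((-923/844 - 1844) + 4867) = (-101 + √2310)*((-923*1/844 - 1844) + 4867) = (-101 + √2310)*((-923/844 - 1844) + 4867) = (-101 + √2310)*(-1557259/844 + 4867) = (-101 + √2310)*(2550489/844) = -257599389/844 + 2550489*√2310/844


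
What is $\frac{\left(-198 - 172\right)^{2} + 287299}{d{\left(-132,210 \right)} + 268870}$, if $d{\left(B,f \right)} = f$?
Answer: $\frac{424199}{269080} \approx 1.5765$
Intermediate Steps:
$\frac{\left(-198 - 172\right)^{2} + 287299}{d{\left(-132,210 \right)} + 268870} = \frac{\left(-198 - 172\right)^{2} + 287299}{210 + 268870} = \frac{\left(-370\right)^{2} + 287299}{269080} = \left(136900 + 287299\right) \frac{1}{269080} = 424199 \cdot \frac{1}{269080} = \frac{424199}{269080}$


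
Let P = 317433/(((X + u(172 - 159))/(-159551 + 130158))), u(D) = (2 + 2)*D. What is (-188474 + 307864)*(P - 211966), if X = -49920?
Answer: -813434454755/274 ≈ -2.9687e+9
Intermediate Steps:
u(D) = 4*D
P = 102530859/548 (P = 317433/(((-49920 + 4*(172 - 159))/(-159551 + 130158))) = 317433/(((-49920 + 4*13)/(-29393))) = 317433/(((-49920 + 52)*(-1/29393))) = 317433/((-49868*(-1/29393))) = 317433/(548/323) = 317433*(323/548) = 102530859/548 ≈ 1.8710e+5)
(-188474 + 307864)*(P - 211966) = (-188474 + 307864)*(102530859/548 - 211966) = 119390*(-13626509/548) = -813434454755/274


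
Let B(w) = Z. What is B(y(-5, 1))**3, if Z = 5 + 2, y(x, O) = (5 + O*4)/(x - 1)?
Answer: 343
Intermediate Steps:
y(x, O) = (5 + 4*O)/(-1 + x)
Z = 7
B(w) = 7
B(y(-5, 1))**3 = 7**3 = 343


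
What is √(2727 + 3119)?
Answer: √5846 ≈ 76.459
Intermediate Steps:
√(2727 + 3119) = √5846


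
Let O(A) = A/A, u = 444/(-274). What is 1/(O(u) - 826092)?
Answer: -1/826091 ≈ -1.2105e-6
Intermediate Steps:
u = -222/137 (u = 444*(-1/274) = -222/137 ≈ -1.6204)
O(A) = 1
1/(O(u) - 826092) = 1/(1 - 826092) = 1/(-826091) = -1/826091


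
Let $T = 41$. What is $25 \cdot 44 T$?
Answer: $45100$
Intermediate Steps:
$25 \cdot 44 T = 25 \cdot 44 \cdot 41 = 1100 \cdot 41 = 45100$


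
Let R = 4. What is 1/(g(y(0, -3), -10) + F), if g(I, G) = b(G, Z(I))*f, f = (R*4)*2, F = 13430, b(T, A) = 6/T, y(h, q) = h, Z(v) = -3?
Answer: 5/67054 ≈ 7.4567e-5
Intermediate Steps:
f = 32 (f = (4*4)*2 = 16*2 = 32)
g(I, G) = 192/G (g(I, G) = (6/G)*32 = 192/G)
1/(g(y(0, -3), -10) + F) = 1/(192/(-10) + 13430) = 1/(192*(-⅒) + 13430) = 1/(-96/5 + 13430) = 1/(67054/5) = 5/67054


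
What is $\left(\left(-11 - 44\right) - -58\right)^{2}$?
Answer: $9$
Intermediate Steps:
$\left(\left(-11 - 44\right) - -58\right)^{2} = \left(\left(-11 - 44\right) + 58\right)^{2} = \left(-55 + 58\right)^{2} = 3^{2} = 9$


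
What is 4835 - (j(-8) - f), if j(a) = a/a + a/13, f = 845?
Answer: 73835/13 ≈ 5679.6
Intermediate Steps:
j(a) = 1 + a/13 (j(a) = 1 + a*(1/13) = 1 + a/13)
4835 - (j(-8) - f) = 4835 - ((1 + (1/13)*(-8)) - 1*845) = 4835 - ((1 - 8/13) - 845) = 4835 - (5/13 - 845) = 4835 - 1*(-10980/13) = 4835 + 10980/13 = 73835/13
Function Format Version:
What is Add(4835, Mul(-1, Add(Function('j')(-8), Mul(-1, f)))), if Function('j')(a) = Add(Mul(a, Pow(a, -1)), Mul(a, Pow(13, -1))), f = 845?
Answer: Rational(73835, 13) ≈ 5679.6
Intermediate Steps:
Function('j')(a) = Add(1, Mul(Rational(1, 13), a)) (Function('j')(a) = Add(1, Mul(a, Rational(1, 13))) = Add(1, Mul(Rational(1, 13), a)))
Add(4835, Mul(-1, Add(Function('j')(-8), Mul(-1, f)))) = Add(4835, Mul(-1, Add(Add(1, Mul(Rational(1, 13), -8)), Mul(-1, 845)))) = Add(4835, Mul(-1, Add(Add(1, Rational(-8, 13)), -845))) = Add(4835, Mul(-1, Add(Rational(5, 13), -845))) = Add(4835, Mul(-1, Rational(-10980, 13))) = Add(4835, Rational(10980, 13)) = Rational(73835, 13)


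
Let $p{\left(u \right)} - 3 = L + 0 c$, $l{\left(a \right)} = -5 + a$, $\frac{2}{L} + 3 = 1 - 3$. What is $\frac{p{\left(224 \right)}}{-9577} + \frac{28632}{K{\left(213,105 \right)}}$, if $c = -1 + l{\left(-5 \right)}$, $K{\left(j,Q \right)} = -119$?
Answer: $- \frac{1371044867}{5698315} \approx -240.61$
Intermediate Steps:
$L = - \frac{2}{5}$ ($L = \frac{2}{-3 + \left(1 - 3\right)} = \frac{2}{-3 - 2} = \frac{2}{-5} = 2 \left(- \frac{1}{5}\right) = - \frac{2}{5} \approx -0.4$)
$c = -11$ ($c = -1 - 10 = -11$)
$p{\left(u \right)} = \frac{13}{5}$ ($p{\left(u \right)} = 3 + \left(- \frac{2}{5} + 0 \left(-11\right)\right) = 3 + \left(- \frac{2}{5} + 0\right) = 3 - \frac{2}{5} = \frac{13}{5}$)
$\frac{p{\left(224 \right)}}{-9577} + \frac{28632}{K{\left(213,105 \right)}} = \frac{13}{5 \left(-9577\right)} + \frac{28632}{-119} = \frac{13}{5} \left(- \frac{1}{9577}\right) + 28632 \left(- \frac{1}{119}\right) = - \frac{13}{47885} - \frac{28632}{119} = - \frac{1371044867}{5698315}$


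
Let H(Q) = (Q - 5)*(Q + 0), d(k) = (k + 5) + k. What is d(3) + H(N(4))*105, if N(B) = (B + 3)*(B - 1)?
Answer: 35291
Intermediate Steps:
d(k) = 5 + 2*k (d(k) = (5 + k) + k = 5 + 2*k)
N(B) = (-1 + B)*(3 + B) (N(B) = (3 + B)*(-1 + B) = (-1 + B)*(3 + B))
H(Q) = Q*(-5 + Q) (H(Q) = (-5 + Q)*Q = Q*(-5 + Q))
d(3) + H(N(4))*105 = (5 + 2*3) + ((-3 + 4² + 2*4)*(-5 + (-3 + 4² + 2*4)))*105 = (5 + 6) + ((-3 + 16 + 8)*(-5 + (-3 + 16 + 8)))*105 = 11 + (21*(-5 + 21))*105 = 11 + (21*16)*105 = 11 + 336*105 = 11 + 35280 = 35291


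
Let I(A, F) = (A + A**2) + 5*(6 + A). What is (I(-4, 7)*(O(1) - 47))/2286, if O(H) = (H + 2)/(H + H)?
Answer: -1001/2286 ≈ -0.43788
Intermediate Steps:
O(H) = (2 + H)/(2*H) (O(H) = (2 + H)/((2*H)) = (2 + H)*(1/(2*H)) = (2 + H)/(2*H))
I(A, F) = 30 + A**2 + 6*A (I(A, F) = (A + A**2) + (30 + 5*A) = 30 + A**2 + 6*A)
(I(-4, 7)*(O(1) - 47))/2286 = ((30 + (-4)**2 + 6*(-4))*((1/2)*(2 + 1)/1 - 47))/2286 = ((30 + 16 - 24)*((1/2)*1*3 - 47))*(1/2286) = (22*(3/2 - 47))*(1/2286) = (22*(-91/2))*(1/2286) = -1001*1/2286 = -1001/2286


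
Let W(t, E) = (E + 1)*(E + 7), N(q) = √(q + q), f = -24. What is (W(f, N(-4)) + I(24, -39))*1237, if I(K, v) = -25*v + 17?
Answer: 1225867 + 19792*I*√2 ≈ 1.2259e+6 + 27990.0*I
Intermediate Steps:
I(K, v) = 17 - 25*v
N(q) = √2*√q (N(q) = √(2*q) = √2*√q)
W(t, E) = (1 + E)*(7 + E)
(W(f, N(-4)) + I(24, -39))*1237 = ((7 + (√2*√(-4))² + 8*(√2*√(-4))) + (17 - 25*(-39)))*1237 = ((7 + (√2*(2*I))² + 8*(√2*(2*I))) + (17 + 975))*1237 = ((7 + (2*I*√2)² + 8*(2*I*√2)) + 992)*1237 = ((7 - 8 + 16*I*√2) + 992)*1237 = ((-1 + 16*I*√2) + 992)*1237 = (991 + 16*I*√2)*1237 = 1225867 + 19792*I*√2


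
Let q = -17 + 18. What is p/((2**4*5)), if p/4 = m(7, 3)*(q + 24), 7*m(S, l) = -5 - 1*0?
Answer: -25/28 ≈ -0.89286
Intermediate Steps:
m(S, l) = -5/7 (m(S, l) = (-5 - 1*0)/7 = (-5 + 0)/7 = (1/7)*(-5) = -5/7)
q = 1
p = -500/7 (p = 4*(-5*(1 + 24)/7) = 4*(-5/7*25) = 4*(-125/7) = -500/7 ≈ -71.429)
p/((2**4*5)) = -500/(7*(2**4*5)) = -500/(7*(16*5)) = -500/7/80 = -500/7*1/80 = -25/28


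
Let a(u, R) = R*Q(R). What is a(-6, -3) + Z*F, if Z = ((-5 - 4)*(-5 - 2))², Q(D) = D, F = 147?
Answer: 583452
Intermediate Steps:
a(u, R) = R² (a(u, R) = R*R = R²)
Z = 3969 (Z = (-9*(-7))² = 63² = 3969)
a(-6, -3) + Z*F = (-3)² + 3969*147 = 9 + 583443 = 583452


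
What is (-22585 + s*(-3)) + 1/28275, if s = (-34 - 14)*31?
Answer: -512371274/28275 ≈ -18121.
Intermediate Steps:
s = -1488 (s = -48*31 = -1488)
(-22585 + s*(-3)) + 1/28275 = (-22585 - 1488*(-3)) + 1/28275 = (-22585 + 4464) + 1/28275 = -18121 + 1/28275 = -512371274/28275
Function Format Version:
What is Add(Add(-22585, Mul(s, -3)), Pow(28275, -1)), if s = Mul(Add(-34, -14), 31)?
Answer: Rational(-512371274, 28275) ≈ -18121.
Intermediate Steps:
s = -1488 (s = Mul(-48, 31) = -1488)
Add(Add(-22585, Mul(s, -3)), Pow(28275, -1)) = Add(Add(-22585, Mul(-1488, -3)), Pow(28275, -1)) = Add(Add(-22585, 4464), Rational(1, 28275)) = Add(-18121, Rational(1, 28275)) = Rational(-512371274, 28275)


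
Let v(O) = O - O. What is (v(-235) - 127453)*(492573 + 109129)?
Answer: -76688725006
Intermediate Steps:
v(O) = 0
(v(-235) - 127453)*(492573 + 109129) = (0 - 127453)*(492573 + 109129) = -127453*601702 = -76688725006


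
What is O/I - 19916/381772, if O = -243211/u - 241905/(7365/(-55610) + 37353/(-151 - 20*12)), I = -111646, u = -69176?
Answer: -7650871928601943918931/102218966196928226067984 ≈ -0.074848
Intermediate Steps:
O = 24290815709747153/9592774479528 (O = -243211/(-69176) - 241905/(7365/(-55610) + 37353/(-151 - 20*12)) = -243211*(-1/69176) - 241905/(7365*(-1/55610) + 37353/(-151 - 240)) = 243211/69176 - 241905/(-1473/11122 + 37353/(-391)) = 243211/69176 - 241905/(-1473/11122 + 37353*(-1/391)) = 243211/69176 - 241905/(-1473/11122 - 37353/391) = 243211/69176 - 241905/(-416016009/4348702) = 243211/69176 - 241905*(-4348702/416016009) = 243211/69176 + 350657585770/138672003 = 24290815709747153/9592774479528 ≈ 2532.2)
O/I - 19916/381772 = (24290815709747153/9592774479528)/(-111646) - 19916/381772 = (24290815709747153/9592774479528)*(-1/111646) - 19916*1/381772 = -24290815709747153/1070994899541383088 - 4979/95443 = -7650871928601943918931/102218966196928226067984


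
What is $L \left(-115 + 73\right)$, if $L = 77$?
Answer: $-3234$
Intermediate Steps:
$L \left(-115 + 73\right) = 77 \left(-115 + 73\right) = 77 \left(-42\right) = -3234$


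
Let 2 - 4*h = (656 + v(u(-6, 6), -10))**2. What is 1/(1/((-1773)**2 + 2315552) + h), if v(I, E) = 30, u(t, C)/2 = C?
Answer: -10918162/1284505382055 ≈ -8.4999e-6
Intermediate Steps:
u(t, C) = 2*C
h = -235297/2 (h = 1/2 - (656 + 30)**2/4 = 1/2 - 1/4*686**2 = 1/2 - 1/4*470596 = 1/2 - 117649 = -235297/2 ≈ -1.1765e+5)
1/(1/((-1773)**2 + 2315552) + h) = 1/(1/((-1773)**2 + 2315552) - 235297/2) = 1/(1/(3143529 + 2315552) - 235297/2) = 1/(1/5459081 - 235297/2) = 1/(-1284505382055/10918162) = -10918162/1284505382055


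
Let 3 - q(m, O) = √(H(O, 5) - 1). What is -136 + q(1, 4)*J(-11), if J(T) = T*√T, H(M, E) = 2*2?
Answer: -136 - 11*I*√11*(3 - √3) ≈ -136.0 - 46.258*I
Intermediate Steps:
H(M, E) = 4
J(T) = T^(3/2)
q(m, O) = 3 - √3 (q(m, O) = 3 - √(4 - 1) = 3 - √3)
-136 + q(1, 4)*J(-11) = -136 + (3 - √3)*(-11)^(3/2) = -136 + (3 - √3)*(-11*I*√11) = -136 - 11*I*√11*(3 - √3)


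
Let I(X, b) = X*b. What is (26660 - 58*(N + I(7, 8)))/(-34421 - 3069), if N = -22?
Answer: -12344/18745 ≈ -0.65852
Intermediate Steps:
(26660 - 58*(N + I(7, 8)))/(-34421 - 3069) = (26660 - 58*(-22 + 7*8))/(-34421 - 3069) = (26660 - 58*(-22 + 56))/(-37490) = (26660 - 58*34)*(-1/37490) = (26660 - 1972)*(-1/37490) = 24688*(-1/37490) = -12344/18745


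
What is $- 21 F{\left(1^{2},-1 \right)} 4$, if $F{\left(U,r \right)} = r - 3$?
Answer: $336$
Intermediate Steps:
$F{\left(U,r \right)} = -3 + r$
$- 21 F{\left(1^{2},-1 \right)} 4 = - 21 \left(-3 - 1\right) 4 = - 21 \left(\left(-4\right) 4\right) = \left(-21\right) \left(-16\right) = 336$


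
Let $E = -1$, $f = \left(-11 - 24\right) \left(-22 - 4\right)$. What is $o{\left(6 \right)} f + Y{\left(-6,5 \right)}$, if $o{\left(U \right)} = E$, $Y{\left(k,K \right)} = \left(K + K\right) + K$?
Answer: $-895$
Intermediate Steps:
$Y{\left(k,K \right)} = 3 K$ ($Y{\left(k,K \right)} = 2 K + K = 3 K$)
$f = 910$ ($f = \left(-35\right) \left(-26\right) = 910$)
$o{\left(U \right)} = -1$
$o{\left(6 \right)} f + Y{\left(-6,5 \right)} = \left(-1\right) 910 + 3 \cdot 5 = -910 + 15 = -895$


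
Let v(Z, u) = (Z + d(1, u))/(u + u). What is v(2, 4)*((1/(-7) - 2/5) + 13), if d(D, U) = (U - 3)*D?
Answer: 327/70 ≈ 4.6714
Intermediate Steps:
d(D, U) = D*(-3 + U) (d(D, U) = (-3 + U)*D = D*(-3 + U))
v(Z, u) = (-3 + Z + u)/(2*u) (v(Z, u) = (Z + 1*(-3 + u))/(u + u) = (Z + (-3 + u))/((2*u)) = (-3 + Z + u)*(1/(2*u)) = (-3 + Z + u)/(2*u))
v(2, 4)*((1/(-7) - 2/5) + 13) = ((1/2)*(-3 + 2 + 4)/4)*((1/(-7) - 2/5) + 13) = ((1/2)*(1/4)*3)*((1*(-1/7) - 2*1/5) + 13) = 3*((-1/7 - 2/5) + 13)/8 = 3*(-19/35 + 13)/8 = (3/8)*(436/35) = 327/70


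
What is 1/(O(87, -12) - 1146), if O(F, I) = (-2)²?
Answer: -1/1142 ≈ -0.00087566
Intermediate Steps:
O(F, I) = 4
1/(O(87, -12) - 1146) = 1/(4 - 1146) = 1/(-1142) = -1/1142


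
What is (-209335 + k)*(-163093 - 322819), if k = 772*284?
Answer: -4816845656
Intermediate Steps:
k = 219248
(-209335 + k)*(-163093 - 322819) = (-209335 + 219248)*(-163093 - 322819) = 9913*(-485912) = -4816845656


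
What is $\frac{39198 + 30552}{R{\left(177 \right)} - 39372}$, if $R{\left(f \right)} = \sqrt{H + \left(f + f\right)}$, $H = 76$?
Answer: $- \frac{1373098500}{775076977} - \frac{34875 \sqrt{430}}{775076977} \approx -1.7725$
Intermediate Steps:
$R{\left(f \right)} = \sqrt{76 + 2 f}$ ($R{\left(f \right)} = \sqrt{76 + \left(f + f\right)} = \sqrt{76 + 2 f}$)
$\frac{39198 + 30552}{R{\left(177 \right)} - 39372} = \frac{39198 + 30552}{\sqrt{76 + 2 \cdot 177} - 39372} = \frac{69750}{\sqrt{76 + 354} - 39372} = \frac{69750}{\sqrt{430} - 39372} = \frac{69750}{-39372 + \sqrt{430}}$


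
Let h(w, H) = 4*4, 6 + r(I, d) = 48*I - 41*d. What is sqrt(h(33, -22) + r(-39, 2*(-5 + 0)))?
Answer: 22*I*sqrt(3) ≈ 38.105*I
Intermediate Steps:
r(I, d) = -6 - 41*d + 48*I (r(I, d) = -6 + (48*I - 41*d) = -6 + (-41*d + 48*I) = -6 - 41*d + 48*I)
h(w, H) = 16
sqrt(h(33, -22) + r(-39, 2*(-5 + 0))) = sqrt(16 + (-6 - 82*(-5 + 0) + 48*(-39))) = sqrt(16 + (-6 - 82*(-5) - 1872)) = sqrt(16 + (-6 - 41*(-10) - 1872)) = sqrt(16 + (-6 + 410 - 1872)) = sqrt(16 - 1468) = sqrt(-1452) = 22*I*sqrt(3)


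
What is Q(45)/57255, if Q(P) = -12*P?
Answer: -36/3817 ≈ -0.0094315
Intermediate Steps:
Q(45)/57255 = -12*45/57255 = -540*1/57255 = -36/3817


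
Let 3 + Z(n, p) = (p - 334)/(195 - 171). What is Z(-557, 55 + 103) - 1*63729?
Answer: -191218/3 ≈ -63739.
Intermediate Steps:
Z(n, p) = -203/12 + p/24 (Z(n, p) = -3 + (p - 334)/(195 - 171) = -3 + (-334 + p)/24 = -3 + (-334 + p)*(1/24) = -3 + (-167/12 + p/24) = -203/12 + p/24)
Z(-557, 55 + 103) - 1*63729 = (-203/12 + (55 + 103)/24) - 1*63729 = (-203/12 + (1/24)*158) - 63729 = (-203/12 + 79/12) - 63729 = -31/3 - 63729 = -191218/3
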